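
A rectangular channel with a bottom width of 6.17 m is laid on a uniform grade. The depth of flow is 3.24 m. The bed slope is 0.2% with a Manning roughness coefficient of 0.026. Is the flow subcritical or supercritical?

subcritical

Flow area A = b·y = 6.17 × 3.24 = 19.99 m². Wetted perimeter P = b + 2y = 6.17 + 2×3.24 = 12.65 m.
Hydraulic radius R = A/P = 19.99/12.65 = 1.58 m.
V = (1/n) R^(2/3) √S = (1/0.026) × 1.58^(2/3) × √0.002 = 2.334 m/s. Hydraulic depth D_h = A/T = 19.99/6.17 = 3.24 m.
Froude number Fr = V/√(g·D_h) = 2.334/√(9.81×3.24) = 0.414, which is less than 1, so the flow is subcritical.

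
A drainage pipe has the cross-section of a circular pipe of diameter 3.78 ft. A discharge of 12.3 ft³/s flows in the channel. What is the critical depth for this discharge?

y_c = 1.04 ft

At critical depth, Q² T / (g A³) = 1, i.e. A³/T = Q²/g = 12.3²/32.2 = 4.698.
At y = 0.895 ft: A³/T = 2.61 — low.
At y = 1.16 ft: A³/T = 7.154 — high.
At y = 1.04 ft: A³/T = 4.683 — close enough.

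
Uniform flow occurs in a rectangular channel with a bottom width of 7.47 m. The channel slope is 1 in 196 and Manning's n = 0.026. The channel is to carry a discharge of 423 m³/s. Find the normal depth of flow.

Manning's equation rearranged: A R^(2/3) = nQ / (1·√S) = 0.026 × 423 / (√0.005102) = 154.
Try y = 12.4 m: A R^(2/3) = 187.1 — over.
Try y = 7.52 m: A R^(2/3) = 103.4 — short.
Try y = 10.5 m: A R^(2/3) = 154.1 — matches.

y_n = 10.5 m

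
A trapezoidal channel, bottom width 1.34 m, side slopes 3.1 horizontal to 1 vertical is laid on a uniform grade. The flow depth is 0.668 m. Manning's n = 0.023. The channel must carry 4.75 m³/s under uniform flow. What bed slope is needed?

With bottom width b = 1.34 m and side slope z = 3.1: A = (b + zy)y = (1.34 + 3.1×0.668)×0.668 = 2.278 m²; P = b + 2y√(1+z²) = 1.34 + 2×0.668×3.257 = 5.692 m.
Hydraulic radius R = A/P = 2.278/5.692 = 0.4003 m.
From Manning's equation, S = [nQ / (1 A R^(2/3))]² = [0.023 × 4.75 / (1 × 2.278 × 0.4003^(2/3))]² = 0.00779.

S = 0.00779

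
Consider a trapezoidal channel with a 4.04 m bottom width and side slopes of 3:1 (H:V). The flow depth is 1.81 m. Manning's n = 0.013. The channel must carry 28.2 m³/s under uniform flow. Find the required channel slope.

With bottom width b = 4.04 m and side slope z = 3: A = (b + zy)y = (4.04 + 3×1.81)×1.81 = 17.14 m²; P = b + 2y√(1+z²) = 4.04 + 2×1.81×3.162 = 15.49 m.
Hydraulic radius R = A/P = 17.14/15.49 = 1.107 m.
From Manning's equation, S = [nQ / (1 A R^(2/3))]² = [0.013 × 28.2 / (1 × 17.14 × 1.107^(2/3))]² = 0.0004.

S = 0.0004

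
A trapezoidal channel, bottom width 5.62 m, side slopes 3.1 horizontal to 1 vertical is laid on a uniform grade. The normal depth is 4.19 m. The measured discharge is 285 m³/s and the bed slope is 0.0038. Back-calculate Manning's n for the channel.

n = 0.03

With bottom width b = 5.62 m and side slope z = 3.1: A = (b + zy)y = (5.62 + 3.1×4.19)×4.19 = 77.97 m²; P = b + 2y√(1+z²) = 5.62 + 2×4.19×3.257 = 32.92 m.
Hydraulic radius R = A/P = 77.97/32.92 = 2.369 m.
Rearranging Manning's equation: n = (1/Q) A R^(2/3) S^(1/2) = (1/285) × 77.97 × 2.369^(2/3) × √0.0038 = 0.03.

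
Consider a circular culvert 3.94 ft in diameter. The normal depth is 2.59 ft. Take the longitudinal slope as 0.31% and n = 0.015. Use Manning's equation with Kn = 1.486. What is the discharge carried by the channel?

Q = 51.2 ft³/s

For a circular section of diameter D = 3.94 ft at depth y = 2.59 ft, the central angle is θ = 2 arccos(1 − 2y/D) = 3.782 rad. Then A = (D²/8)(θ − sin θ) = 8.498 ft² and P = Dθ/2 = 7.45 ft.
Hydraulic radius R = A/P = 8.498/7.45 = 1.141 ft.
Manning's equation: Q = (1.486/n) A R^(2/3) S^(1/2) = (1.486/0.015) × 8.498 × 1.141^(2/3) × 0.0031^(1/2) = 51.2 ft³/s.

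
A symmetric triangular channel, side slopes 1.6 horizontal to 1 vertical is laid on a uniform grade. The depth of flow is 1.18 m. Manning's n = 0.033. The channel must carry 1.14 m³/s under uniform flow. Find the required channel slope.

S = 0.000718

For a triangular section with side slope z = 1.6: A = zy² = 1.6×1.18² = 2.228 m²; P = 2y√(1+z²) = 2×1.18×1.887 = 4.453 m.
Hydraulic radius R = A/P = 2.228/4.453 = 0.5003 m.
From Manning's equation, S = [nQ / (1 A R^(2/3))]² = [0.033 × 1.14 / (1 × 2.228 × 0.5003^(2/3))]² = 0.000718.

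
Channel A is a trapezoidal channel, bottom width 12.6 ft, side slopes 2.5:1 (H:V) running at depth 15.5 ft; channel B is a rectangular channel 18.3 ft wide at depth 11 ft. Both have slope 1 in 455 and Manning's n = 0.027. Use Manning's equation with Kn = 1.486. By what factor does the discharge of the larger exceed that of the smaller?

5.54

Channel A: With bottom width b = 12.6 ft and side slope z = 2.5: A = (b + zy)y = (12.6 + 2.5×15.5)×15.5 = 795.9 ft²; P = b + 2y√(1+z²) = 12.6 + 2×15.5×2.693 = 96.07 ft. Hydraulic radius R = A/P = 795.9/96.07 = 8.285 ft. Q_A = (1.486/0.027)·795.9·8.285^(2/3)·√0.002198 = 8408 ft³/s.
Channel B: Flow area A = b·y = 18.3 × 11 = 201.3 ft². Wetted perimeter P = b + 2y = 18.3 + 2×11 = 40.3 ft. Hydraulic radius R = A/P = 201.3/40.3 = 4.995 ft. Q_B = (1.486/0.027)·201.3·4.995^(2/3)·√0.002198 = 1518 ft³/s.
The larger discharge is 8408 ft³/s and the smaller is 1518 ft³/s; the ratio is 5.54.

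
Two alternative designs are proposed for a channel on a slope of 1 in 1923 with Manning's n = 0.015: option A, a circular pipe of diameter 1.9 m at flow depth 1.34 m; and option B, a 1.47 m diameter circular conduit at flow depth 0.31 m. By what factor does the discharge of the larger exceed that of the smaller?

Channel A: For a circular section of diameter D = 1.9 m at depth y = 1.34 m, the central angle is θ = 2 arccos(1 − 2y/D) = 3.988 rad. Then A = (D²/8)(θ − sin θ) = 2.137 m² and P = Dθ/2 = 3.788 m. Hydraulic radius R = A/P = 2.137/3.788 = 0.5642 m. Q_A = (1/0.015)·2.137·0.5642^(2/3)·√0.00052 = 2.218 m³/s.
Channel B: For a circular section of diameter D = 1.47 m at depth y = 0.31 m, the central angle is θ = 2 arccos(1 − 2y/D) = 1.908 rad. Then A = (D²/8)(θ − sin θ) = 0.2606 m² and P = Dθ/2 = 1.403 m. Hydraulic radius R = A/P = 0.2606/1.403 = 0.1858 m. Q_B = (1/0.015)·0.2606·0.1858^(2/3)·√0.00052 = 0.129 m³/s.
The larger discharge is 2.218 m³/s and the smaller is 0.129 m³/s; the ratio is 17.2.

17.2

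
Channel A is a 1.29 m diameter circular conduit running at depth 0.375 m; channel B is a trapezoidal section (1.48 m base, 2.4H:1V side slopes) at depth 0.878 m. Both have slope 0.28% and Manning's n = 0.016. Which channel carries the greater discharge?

Channel A: For a circular section of diameter D = 1.29 m at depth y = 0.375 m, the central angle is θ = 2 arccos(1 − 2y/D) = 2.278 rad. Then A = (D²/8)(θ − sin θ) = 0.3156 m² and P = Dθ/2 = 1.469 m. Hydraulic radius R = A/P = 0.3156/1.469 = 0.2148 m. Q_A = (1/0.016)·0.3156·0.2148^(2/3)·√0.0028 = 0.3745 m³/s.
Channel B: With bottom width b = 1.48 m and side slope z = 2.4: A = (b + zy)y = (1.48 + 2.4×0.878)×0.878 = 3.15 m²; P = b + 2y√(1+z²) = 1.48 + 2×0.878×2.6 = 6.046 m. Hydraulic radius R = A/P = 3.15/6.046 = 0.521 m. Q_B = (1/0.016)·3.15·0.521^(2/3)·√0.0028 = 6.744 m³/s.
Q_A = 0.3745 m³/s vs Q_B = 6.744 m³/s, so channel B carries more.

channel B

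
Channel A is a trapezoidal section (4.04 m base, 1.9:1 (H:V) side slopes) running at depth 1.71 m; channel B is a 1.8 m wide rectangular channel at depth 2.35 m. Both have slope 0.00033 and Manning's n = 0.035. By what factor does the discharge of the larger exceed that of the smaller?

4.17

Channel A: With bottom width b = 4.04 m and side slope z = 1.9: A = (b + zy)y = (4.04 + 1.9×1.71)×1.71 = 12.46 m²; P = b + 2y√(1+z²) = 4.04 + 2×1.71×2.147 = 11.38 m. Hydraulic radius R = A/P = 12.46/11.38 = 1.095 m. Q_A = (1/0.035)·12.46·1.095^(2/3)·√0.00033 = 6.873 m³/s.
Channel B: Flow area A = b·y = 1.8 × 2.35 = 4.23 m². Wetted perimeter P = b + 2y = 1.8 + 2×2.35 = 6.5 m. Hydraulic radius R = A/P = 4.23/6.5 = 0.6508 m. Q_B = (1/0.035)·4.23·0.6508^(2/3)·√0.00033 = 1.649 m³/s.
The larger discharge is 6.873 m³/s and the smaller is 1.649 m³/s; the ratio is 4.17.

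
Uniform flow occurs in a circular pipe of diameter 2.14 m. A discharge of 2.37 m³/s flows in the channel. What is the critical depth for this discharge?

y_c = 0.713 m

At critical depth, Q² T / (g A³) = 1, i.e. A³/T = Q²/g = 2.37²/9.81 = 0.5726.
Trying y = 0.799 m: A³/T = 0.8874 — too large.
Trying y = 0.498 m: A³/T = 0.1419 — too small.
Trying y = 0.713 m: A³/T = 0.5719 — matches.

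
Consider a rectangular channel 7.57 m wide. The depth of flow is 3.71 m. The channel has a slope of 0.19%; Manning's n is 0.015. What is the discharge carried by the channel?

Flow area A = b·y = 7.57 × 3.71 = 28.08 m². Wetted perimeter P = b + 2y = 7.57 + 2×3.71 = 14.99 m.
Hydraulic radius R = A/P = 28.08/14.99 = 1.874 m.
Manning's equation: Q = (1/n) A R^(2/3) S^(1/2) = (1/0.015) × 28.08 × 1.874^(2/3) × 0.0019^(1/2) = 124 m³/s.

Q = 124 m³/s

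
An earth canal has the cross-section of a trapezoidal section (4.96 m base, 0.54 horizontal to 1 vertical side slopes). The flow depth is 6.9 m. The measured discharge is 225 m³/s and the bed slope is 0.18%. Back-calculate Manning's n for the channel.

n = 0.023

With bottom width b = 4.96 m and side slope z = 0.54: A = (b + zy)y = (4.96 + 0.54×6.9)×6.9 = 59.93 m²; P = b + 2y√(1+z²) = 4.96 + 2×6.9×1.136 = 20.64 m.
Hydraulic radius R = A/P = 59.93/20.64 = 2.903 m.
Rearranging Manning's equation: n = (1/Q) A R^(2/3) S^(1/2) = (1/225) × 59.93 × 2.903^(2/3) × √0.0018 = 0.023.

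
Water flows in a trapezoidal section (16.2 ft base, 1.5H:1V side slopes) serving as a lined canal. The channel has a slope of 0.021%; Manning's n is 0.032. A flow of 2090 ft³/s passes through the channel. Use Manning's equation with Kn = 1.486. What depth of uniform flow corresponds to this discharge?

y_n = 17 ft

Manning's equation rearranged: A R^(2/3) = nQ / (1.486·√S) = 0.032 × 2090 / (1.486 × √0.00021) = 3106.
Trying y = 19.8 ft: A R^(2/3) = 4323 — too large.
Trying y = 12.1 ft: A R^(2/3) = 1513 — too small.
Trying y = 17 ft: A R^(2/3) = 3101 — matches.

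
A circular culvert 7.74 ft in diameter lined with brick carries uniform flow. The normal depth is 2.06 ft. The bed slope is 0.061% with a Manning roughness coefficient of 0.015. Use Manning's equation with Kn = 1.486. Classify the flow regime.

subcritical

For a circular section of diameter D = 7.74 ft at depth y = 2.06 ft, the central angle is θ = 2 arccos(1 − 2y/D) = 2.168 rad. Then A = (D²/8)(θ − sin θ) = 10.05 ft² and P = Dθ/2 = 8.391 ft.
Hydraulic radius R = A/P = 10.05/8.391 = 1.197 ft.
V = (1.486/n) R^(2/3) √S = (1.486/0.015) × 1.197^(2/3) × √0.00061 = 2.759 ft/s. Hydraulic depth D_h = A/T = 10.05/6.841 = 1.468 ft.
Froude number Fr = V/√(g·D_h) = 2.759/√(32.2×1.468) = 0.401, which is less than 1, so the flow is subcritical.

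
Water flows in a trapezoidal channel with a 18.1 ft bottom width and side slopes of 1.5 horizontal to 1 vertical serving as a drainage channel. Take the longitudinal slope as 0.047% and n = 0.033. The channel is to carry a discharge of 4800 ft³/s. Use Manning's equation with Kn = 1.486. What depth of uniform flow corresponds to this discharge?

y_n = 20.5 ft

Manning's equation rearranged: A R^(2/3) = nQ / (1.486·√S) = 0.033 × 4800 / (1.486 × √0.00047) = 4917.
Try y = 25.6 ft: A R^(2/3) = 8038 — too large.
Try y = 18.2 ft: A R^(2/3) = 3802 — too small.
Try y = 20.5 ft: A R^(2/3) = 4918 — ≈ 4917.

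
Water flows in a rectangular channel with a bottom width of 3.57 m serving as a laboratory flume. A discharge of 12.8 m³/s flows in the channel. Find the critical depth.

y_c = 1.09 m

For a rectangular channel, critical depth y_c = (q²/g)^(1/3) where q = Q/b = 12.8/3.57 = 3.585 m²/s.
So y_c = (3.585²/9.81)^(1/3) = 1.09 m.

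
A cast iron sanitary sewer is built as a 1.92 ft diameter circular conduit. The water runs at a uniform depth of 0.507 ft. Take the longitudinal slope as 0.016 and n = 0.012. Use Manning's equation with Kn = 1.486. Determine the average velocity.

For a circular section of diameter D = 1.92 ft at depth y = 0.507 ft, the central angle is θ = 2 arccos(1 − 2y/D) = 2.159 rad. Then A = (D²/8)(θ − sin θ) = 0.6113 ft² and P = Dθ/2 = 2.072 ft.
Hydraulic radius R = A/P = 0.6113/2.072 = 0.295 ft.
From Manning's equation, V = (1.486/n) R^(2/3) S^(1/2) = (1.486/0.012) × 0.295^(2/3) × 0.016^(1/2) = 6.94 ft/s.

V = 6.94 ft/s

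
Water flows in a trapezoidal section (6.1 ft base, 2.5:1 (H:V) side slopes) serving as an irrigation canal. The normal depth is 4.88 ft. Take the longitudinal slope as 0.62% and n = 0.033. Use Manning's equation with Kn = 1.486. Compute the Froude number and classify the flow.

With bottom width b = 6.1 ft and side slope z = 2.5: A = (b + zy)y = (6.1 + 2.5×4.88)×4.88 = 89.3 ft²; P = b + 2y√(1+z²) = 6.1 + 2×4.88×2.693 = 32.38 ft.
Hydraulic radius R = A/P = 89.3/32.38 = 2.758 ft.
V = (1.486/n) R^(2/3) √S = (1.486/0.033) × 2.758^(2/3) × √0.0062 = 6.973 ft/s. Hydraulic depth D_h = A/T = 89.3/30.5 = 2.928 ft.
Froude number Fr = V/√(g·D_h) = 6.973/√(32.2×2.928) = 0.718, which is less than 1, so the flow is subcritical.

subcritical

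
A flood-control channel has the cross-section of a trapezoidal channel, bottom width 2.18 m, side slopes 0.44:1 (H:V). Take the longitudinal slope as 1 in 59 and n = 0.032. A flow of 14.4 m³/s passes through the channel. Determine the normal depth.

Manning's equation rearranged: A R^(2/3) = nQ / (1·√S) = 0.032 × 14.4 / (√0.01695) = 3.539.
Try y = 1.7 m: A R^(2/3) = 4.447 — high.
Try y = 1.07 m: A R^(2/3) = 2.08 — low.
Try y = 1.48 m: A R^(2/3) = 3.532 — close enough.

y_n = 1.48 m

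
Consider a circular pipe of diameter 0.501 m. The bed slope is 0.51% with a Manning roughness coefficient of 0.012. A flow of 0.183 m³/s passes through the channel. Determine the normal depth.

y_n = 0.286 m

Manning's equation rearranged: A R^(2/3) = nQ / (1·√S) = 0.012 × 0.183 / (√0.0051) = 0.03075.
At y = 0.326 m: A R^(2/3) = 0.03739 — over.
At y = 0.253 m: A R^(2/3) = 0.02509 — short.
At y = 0.286 m: A R^(2/3) = 0.03068 — close enough.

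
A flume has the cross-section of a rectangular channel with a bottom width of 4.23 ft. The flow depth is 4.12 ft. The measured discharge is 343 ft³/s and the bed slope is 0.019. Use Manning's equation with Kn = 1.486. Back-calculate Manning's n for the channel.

Flow area A = b·y = 4.23 × 4.12 = 17.43 ft². Wetted perimeter P = b + 2y = 4.23 + 2×4.12 = 12.47 ft.
Hydraulic radius R = A/P = 17.43/12.47 = 1.398 ft.
Rearranging Manning's equation: n = (1.486/Q) A R^(2/3) S^(1/2) = (1.486/343) × 17.43 × 1.398^(2/3) × √0.019 = 0.013.

n = 0.013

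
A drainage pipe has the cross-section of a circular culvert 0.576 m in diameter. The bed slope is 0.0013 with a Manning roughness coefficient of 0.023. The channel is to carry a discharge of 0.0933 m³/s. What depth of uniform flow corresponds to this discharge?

Manning's equation rearranged: A R^(2/3) = nQ / (1·√S) = 0.023 × 0.0933 / (√0.0013) = 0.05952.
Trying y = 0.433 m: A R^(2/3) = 0.06546 — over.
Trying y = 0.401 m: A R^(2/3) = 0.05951 — ≈ 0.05952.

y_n = 0.401 m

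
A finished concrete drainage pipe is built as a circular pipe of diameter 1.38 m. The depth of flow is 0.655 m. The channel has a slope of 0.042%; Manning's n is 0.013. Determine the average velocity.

V = 0.758 m/s

For a circular section of diameter D = 1.38 m at depth y = 0.655 m, the central angle is θ = 2 arccos(1 − 2y/D) = 3.04 rad. Then A = (D²/8)(θ − sin θ) = 0.6996 m² and P = Dθ/2 = 2.098 m.
Hydraulic radius R = A/P = 0.6996/2.098 = 0.3335 m.
From Manning's equation, V = (1/n) R^(2/3) S^(1/2) = (1/0.013) × 0.3335^(2/3) × 0.00042^(1/2) = 0.758 m/s.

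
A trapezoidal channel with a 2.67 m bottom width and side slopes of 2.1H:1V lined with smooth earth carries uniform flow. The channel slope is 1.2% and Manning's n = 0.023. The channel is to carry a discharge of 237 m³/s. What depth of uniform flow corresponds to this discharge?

y_n = 3.41 m

Manning's equation rearranged: A R^(2/3) = nQ / (1·√S) = 0.023 × 237 / (√0.012) = 49.76.
Trying y = 3.77 m: A R^(2/3) = 62.83 — high.
Trying y = 3 m: A R^(2/3) = 37.1 — low.
Trying y = 3.41 m: A R^(2/3) = 49.77 — close enough.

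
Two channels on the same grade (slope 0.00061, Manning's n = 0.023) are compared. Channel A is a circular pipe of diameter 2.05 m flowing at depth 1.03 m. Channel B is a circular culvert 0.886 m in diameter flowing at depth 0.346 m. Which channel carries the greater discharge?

channel A

Channel A: For a circular section of diameter D = 2.05 m at depth y = 1.03 m, the central angle is θ = 2 arccos(1 − 2y/D) = 3.151 rad. Then A = (D²/8)(θ − sin θ) = 1.661 m² and P = Dθ/2 = 3.23 m. Hydraulic radius R = A/P = 1.661/3.23 = 0.5141 m. Q_A = (1/0.023)·1.661·0.5141^(2/3)·√0.00061 = 1.144 m³/s.
Channel B: For a circular section of diameter D = 0.886 m at depth y = 0.346 m, the central angle is θ = 2 arccos(1 − 2y/D) = 2.7 rad. Then A = (D²/8)(θ − sin θ) = 0.223 m² and P = Dθ/2 = 1.196 m. Hydraulic radius R = A/P = 0.223/1.196 = 0.1864 m. Q_B = (1/0.023)·0.223·0.1864^(2/3)·√0.00061 = 0.07816 m³/s.
Q_A = 1.144 m³/s vs Q_B = 0.07816 m³/s, so channel A carries more.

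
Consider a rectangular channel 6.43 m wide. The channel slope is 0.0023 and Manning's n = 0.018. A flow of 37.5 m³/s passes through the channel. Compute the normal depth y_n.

Manning's equation rearranged: A R^(2/3) = nQ / (1·√S) = 0.018 × 37.5 / (√0.0023) = 14.07.
Trying y = 1.51 m: A R^(2/3) = 9.886 — too small.
Trying y = 2.26 m: A R^(2/3) = 17.55 — too large.
Trying y = 1.93 m: A R^(2/3) = 14.06 — matches.

y_n = 1.93 m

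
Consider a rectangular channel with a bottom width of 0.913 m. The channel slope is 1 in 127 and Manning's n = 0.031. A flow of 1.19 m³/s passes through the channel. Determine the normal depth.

Manning's equation rearranged: A R^(2/3) = nQ / (1·√S) = 0.031 × 1.19 / (√0.007874) = 0.4157.
Trying y = 1.16 m: A R^(2/3) = 0.5033 — too large.
Trying y = 0.989 m: A R^(2/3) = 0.4157 — ≈ 0.4157.

y_n = 0.989 m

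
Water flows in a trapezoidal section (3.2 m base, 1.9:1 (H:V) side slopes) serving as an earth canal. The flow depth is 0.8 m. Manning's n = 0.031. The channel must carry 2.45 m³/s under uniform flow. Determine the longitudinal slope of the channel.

S = 0.000858

With bottom width b = 3.2 m and side slope z = 1.9: A = (b + zy)y = (3.2 + 1.9×0.8)×0.8 = 3.776 m²; P = b + 2y√(1+z²) = 3.2 + 2×0.8×2.147 = 6.635 m.
Hydraulic radius R = A/P = 3.776/6.635 = 0.5691 m.
From Manning's equation, S = [nQ / (1 A R^(2/3))]² = [0.031 × 2.45 / (1 × 3.776 × 0.5691^(2/3))]² = 0.000858.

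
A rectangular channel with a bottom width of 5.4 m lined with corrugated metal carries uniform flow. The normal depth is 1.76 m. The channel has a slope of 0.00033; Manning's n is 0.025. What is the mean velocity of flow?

Flow area A = b·y = 5.4 × 1.76 = 9.504 m². Wetted perimeter P = b + 2y = 5.4 + 2×1.76 = 8.92 m.
Hydraulic radius R = A/P = 9.504/8.92 = 1.065 m.
From Manning's equation, V = (1/n) R^(2/3) S^(1/2) = (1/0.025) × 1.065^(2/3) × 0.00033^(1/2) = 0.758 m/s.

V = 0.758 m/s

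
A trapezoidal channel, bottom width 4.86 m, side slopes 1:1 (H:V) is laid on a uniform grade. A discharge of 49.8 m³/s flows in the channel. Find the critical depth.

y_c = 1.92 m

At critical depth, Q² T / (g A³) = 1, i.e. A³/T = Q²/g = 49.8²/9.81 = 252.8.
At y = 2.08 m: A³/T = 333.5 — too large.
At y = 1.4 m: A³/T = 87.88 — too small.
At y = 1.92 m: A³/T = 253.6 — close enough.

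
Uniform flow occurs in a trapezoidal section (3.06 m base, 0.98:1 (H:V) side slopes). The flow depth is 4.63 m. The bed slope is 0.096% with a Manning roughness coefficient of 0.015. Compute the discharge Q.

With bottom width b = 3.06 m and side slope z = 0.98: A = (b + zy)y = (3.06 + 0.98×4.63)×4.63 = 35.18 m²; P = b + 2y√(1+z²) = 3.06 + 2×4.63×1.4 = 16.03 m.
Hydraulic radius R = A/P = 35.18/16.03 = 2.195 m.
Manning's equation: Q = (1/n) A R^(2/3) S^(1/2) = (1/0.015) × 35.18 × 2.195^(2/3) × 0.00096^(1/2) = 123 m³/s.

Q = 123 m³/s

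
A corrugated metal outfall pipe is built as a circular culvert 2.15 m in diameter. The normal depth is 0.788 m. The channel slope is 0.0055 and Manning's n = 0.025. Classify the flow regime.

subcritical

For a circular section of diameter D = 2.15 m at depth y = 0.788 m, the central angle is θ = 2 arccos(1 − 2y/D) = 2.601 rad. Then A = (D²/8)(θ − sin θ) = 1.206 m² and P = Dθ/2 = 2.796 m.
Hydraulic radius R = A/P = 1.206/2.796 = 0.4312 m.
V = (1/n) R^(2/3) √S = (1/0.025) × 0.4312^(2/3) × √0.0055 = 1.693 m/s. Hydraulic depth D_h = A/T = 1.206/2.072 = 0.5819 m.
Froude number Fr = V/√(g·D_h) = 1.693/√(9.81×0.5819) = 0.709, which is less than 1, so the flow is subcritical.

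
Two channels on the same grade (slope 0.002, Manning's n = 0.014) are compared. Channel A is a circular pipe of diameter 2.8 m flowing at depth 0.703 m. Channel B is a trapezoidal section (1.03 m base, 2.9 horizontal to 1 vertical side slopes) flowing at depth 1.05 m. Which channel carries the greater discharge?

channel B

Channel A: For a circular section of diameter D = 2.8 m at depth y = 0.703 m, the central angle is θ = 2 arccos(1 − 2y/D) = 2.099 rad. Then A = (D²/8)(θ − sin θ) = 1.211 m² and P = Dθ/2 = 2.939 m. Hydraulic radius R = A/P = 1.211/2.939 = 0.4121 m. Q_A = (1/0.014)·1.211·0.4121^(2/3)·√0.002 = 2.142 m³/s.
Channel B: With bottom width b = 1.03 m and side slope z = 2.9: A = (b + zy)y = (1.03 + 2.9×1.05)×1.05 = 4.279 m²; P = b + 2y√(1+z²) = 1.03 + 2×1.05×3.068 = 7.472 m. Hydraulic radius R = A/P = 4.279/7.472 = 0.5726 m. Q_B = (1/0.014)·4.279·0.5726^(2/3)·√0.002 = 9.425 m³/s.
Q_A = 2.142 m³/s vs Q_B = 9.425 m³/s, so channel B carries more.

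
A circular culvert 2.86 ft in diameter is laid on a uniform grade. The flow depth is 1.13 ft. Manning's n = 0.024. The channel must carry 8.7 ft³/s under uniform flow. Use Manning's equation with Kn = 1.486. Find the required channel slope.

For a circular section of diameter D = 2.86 ft at depth y = 1.13 ft, the central angle is θ = 2 arccos(1 − 2y/D) = 2.719 rad. Then A = (D²/8)(θ − sin θ) = 2.36 ft² and P = Dθ/2 = 3.888 ft.
Hydraulic radius R = A/P = 2.36/3.888 = 0.6071 ft.
From Manning's equation, S = [nQ / (1.486 A R^(2/3))]² = [0.024 × 8.7 / (1.486 × 2.36 × 0.6071^(2/3))]² = 0.00689.

S = 0.00689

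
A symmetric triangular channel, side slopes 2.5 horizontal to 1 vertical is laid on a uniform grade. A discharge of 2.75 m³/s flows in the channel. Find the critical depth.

At critical depth, Q² T / (g A³) = 1, i.e. A³/T = Q²/g = 2.75²/9.81 = 0.7709.
Trying y = 0.554 m: A³/T = 0.1631 — short.
Trying y = 0.912 m: A³/T = 1.972 — over.
Trying y = 0.756 m: A³/T = 0.7717 — ≈ 0.7709.

y_c = 0.756 m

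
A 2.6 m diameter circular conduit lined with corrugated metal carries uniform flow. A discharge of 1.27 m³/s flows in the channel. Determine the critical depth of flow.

At critical depth, Q² T / (g A³) = 1, i.e. A³/T = Q²/g = 1.27²/9.81 = 0.1644.
At y = 0.4 m: A³/T = 0.07411 — too small.
At y = 0.585 m: A³/T = 0.3292 — too large.
At y = 0.49 m: A³/T = 0.1645 — close enough.

y_c = 0.49 m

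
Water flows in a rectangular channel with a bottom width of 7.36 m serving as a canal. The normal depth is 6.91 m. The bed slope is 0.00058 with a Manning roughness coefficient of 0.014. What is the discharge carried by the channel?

Q = 157 m³/s

Flow area A = b·y = 7.36 × 6.91 = 50.86 m². Wetted perimeter P = b + 2y = 7.36 + 2×6.91 = 21.18 m.
Hydraulic radius R = A/P = 50.86/21.18 = 2.401 m.
Manning's equation: Q = (1/n) A R^(2/3) S^(1/2) = (1/0.014) × 50.86 × 2.401^(2/3) × 0.00058^(1/2) = 157 m³/s.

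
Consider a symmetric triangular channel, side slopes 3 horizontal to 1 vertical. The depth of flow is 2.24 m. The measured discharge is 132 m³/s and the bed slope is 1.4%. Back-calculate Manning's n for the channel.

n = 0.014

For a triangular section with side slope z = 3: A = zy² = 3×2.24² = 15.05 m²; P = 2y√(1+z²) = 2×2.24×3.162 = 14.17 m.
Hydraulic radius R = A/P = 15.05/14.17 = 1.063 m.
Rearranging Manning's equation: n = (1/Q) A R^(2/3) S^(1/2) = (1/132) × 15.05 × 1.063^(2/3) × √0.014 = 0.014.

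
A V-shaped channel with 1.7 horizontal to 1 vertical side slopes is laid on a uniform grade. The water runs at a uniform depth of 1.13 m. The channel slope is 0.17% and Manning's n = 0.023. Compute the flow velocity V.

V = 1.11 m/s

For a triangular section with side slope z = 1.7: A = zy² = 1.7×1.13² = 2.171 m²; P = 2y√(1+z²) = 2×1.13×1.972 = 4.457 m.
Hydraulic radius R = A/P = 2.171/4.457 = 0.487 m.
From Manning's equation, V = (1/n) R^(2/3) S^(1/2) = (1/0.023) × 0.487^(2/3) × 0.0017^(1/2) = 1.11 m/s.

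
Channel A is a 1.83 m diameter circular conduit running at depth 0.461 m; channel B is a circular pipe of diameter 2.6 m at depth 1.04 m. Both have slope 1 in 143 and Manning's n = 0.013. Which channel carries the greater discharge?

Channel A: For a circular section of diameter D = 1.83 m at depth y = 0.461 m, the central angle is θ = 2 arccos(1 − 2y/D) = 2.103 rad. Then A = (D²/8)(θ − sin θ) = 0.5198 m² and P = Dθ/2 = 1.924 m. Hydraulic radius R = A/P = 0.5198/1.924 = 0.2701 m. Q_A = (1/0.013)·0.5198·0.2701^(2/3)·√0.006993 = 1.397 m³/s.
Channel B: For a circular section of diameter D = 2.6 m at depth y = 1.04 m, the central angle is θ = 2 arccos(1 − 2y/D) = 2.739 rad. Then A = (D²/8)(θ − sin θ) = 1.983 m² and P = Dθ/2 = 3.561 m. Hydraulic radius R = A/P = 1.983/3.561 = 0.557 m. Q_B = (1/0.013)·1.983·0.557^(2/3)·√0.006993 = 8.636 m³/s.
Q_A = 1.397 m³/s vs Q_B = 8.636 m³/s, so channel B carries more.

channel B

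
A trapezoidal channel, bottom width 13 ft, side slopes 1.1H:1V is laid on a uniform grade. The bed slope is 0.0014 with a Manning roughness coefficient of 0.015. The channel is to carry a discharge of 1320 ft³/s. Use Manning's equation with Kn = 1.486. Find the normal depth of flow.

y_n = 6.74 ft

Manning's equation rearranged: A R^(2/3) = nQ / (1.486·√S) = 0.015 × 1320 / (1.486 × √0.0014) = 356.1.
At y = 4.98 ft: A R^(2/3) = 204.4 — low.
At y = 7.3 ft: A R^(2/3) = 413.7 — high.
At y = 6.74 ft: A R^(2/3) = 356.1 — ≈ 356.1.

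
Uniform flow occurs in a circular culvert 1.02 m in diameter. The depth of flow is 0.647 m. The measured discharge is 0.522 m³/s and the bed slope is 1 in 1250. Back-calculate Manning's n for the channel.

n = 0.013

For a circular section of diameter D = 1.02 m at depth y = 0.647 m, the central angle is θ = 2 arccos(1 − 2y/D) = 3.686 rad. Then A = (D²/8)(θ − sin θ) = 0.5466 m² and P = Dθ/2 = 1.88 m.
Hydraulic radius R = A/P = 0.5466/1.88 = 0.2908 m.
Rearranging Manning's equation: n = (1/Q) A R^(2/3) S^(1/2) = (1/0.522) × 0.5466 × 0.2908^(2/3) × √0.0008 = 0.013.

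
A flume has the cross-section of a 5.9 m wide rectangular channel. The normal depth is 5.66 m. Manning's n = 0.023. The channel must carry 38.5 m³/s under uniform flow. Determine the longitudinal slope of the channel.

S = 0.000291

Flow area A = b·y = 5.9 × 5.66 = 33.39 m². Wetted perimeter P = b + 2y = 5.9 + 2×5.66 = 17.22 m.
Hydraulic radius R = A/P = 33.39/17.22 = 1.939 m.
From Manning's equation, S = [nQ / (1 A R^(2/3))]² = [0.023 × 38.5 / (1 × 33.39 × 1.939^(2/3))]² = 0.000291.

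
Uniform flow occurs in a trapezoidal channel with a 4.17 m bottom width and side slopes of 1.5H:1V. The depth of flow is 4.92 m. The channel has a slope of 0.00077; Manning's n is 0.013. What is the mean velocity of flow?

With bottom width b = 4.17 m and side slope z = 1.5: A = (b + zy)y = (4.17 + 1.5×4.92)×4.92 = 56.83 m²; P = b + 2y√(1+z²) = 4.17 + 2×4.92×1.803 = 21.91 m.
Hydraulic radius R = A/P = 56.83/21.91 = 2.594 m.
From Manning's equation, V = (1/n) R^(2/3) S^(1/2) = (1/0.013) × 2.594^(2/3) × 0.00077^(1/2) = 4.03 m/s.

V = 4.03 m/s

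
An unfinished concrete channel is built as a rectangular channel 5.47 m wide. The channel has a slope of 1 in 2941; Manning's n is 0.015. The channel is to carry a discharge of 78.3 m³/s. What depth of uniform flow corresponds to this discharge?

Manning's equation rearranged: A R^(2/3) = nQ / (1·√S) = 0.015 × 78.3 / (√0.00034) = 63.69.
At y = 8.82 m: A R^(2/3) = 78.81 — too large.
At y = 5.18 m: A R^(2/3) = 41.77 — too small.
At y = 7.35 m: A R^(2/3) = 63.68 — matches.

y_n = 7.35 m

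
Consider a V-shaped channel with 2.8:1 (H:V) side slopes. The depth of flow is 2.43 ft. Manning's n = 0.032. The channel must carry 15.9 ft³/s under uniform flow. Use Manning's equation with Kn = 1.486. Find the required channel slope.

S = 0.000358

For a triangular section with side slope z = 2.8: A = zy² = 2.8×2.43² = 16.53 ft²; P = 2y√(1+z²) = 2×2.43×2.973 = 14.45 ft.
Hydraulic radius R = A/P = 16.53/14.45 = 1.144 ft.
From Manning's equation, S = [nQ / (1.486 A R^(2/3))]² = [0.032 × 15.9 / (1.486 × 16.53 × 1.144^(2/3))]² = 0.000358.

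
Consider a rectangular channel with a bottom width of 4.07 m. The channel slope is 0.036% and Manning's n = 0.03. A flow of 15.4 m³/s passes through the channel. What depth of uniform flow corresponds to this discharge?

Manning's equation rearranged: A R^(2/3) = nQ / (1·√S) = 0.03 × 15.4 / (√0.00036) = 24.35.
Trying y = 4.04 m: A R^(2/3) = 20.12 — short.
Trying y = 4.73 m: A R^(2/3) = 24.35 — close enough.

y_n = 4.73 m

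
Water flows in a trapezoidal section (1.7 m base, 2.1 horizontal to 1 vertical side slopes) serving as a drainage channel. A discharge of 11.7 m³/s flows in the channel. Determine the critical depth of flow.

At critical depth, Q² T / (g A³) = 1, i.e. A³/T = Q²/g = 11.7²/9.81 = 13.95.
At y = 0.809 m: A³/T = 4.078 — low.
At y = 1.11 m: A³/T = 14.08 — ≈ 13.95.

y_c = 1.11 m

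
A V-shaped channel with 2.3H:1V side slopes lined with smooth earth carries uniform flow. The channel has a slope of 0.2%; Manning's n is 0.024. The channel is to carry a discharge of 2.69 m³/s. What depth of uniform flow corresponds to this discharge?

y_n = 1.02 m

Manning's equation rearranged: A R^(2/3) = nQ / (1·√S) = 0.024 × 2.69 / (√0.002) = 1.444.
Trying y = 0.744 m: A R^(2/3) = 0.6216 — low.
Trying y = 1.12 m: A R^(2/3) = 1.85 — high.
Trying y = 1.02 m: A R^(2/3) = 1.442 — ≈ 1.444.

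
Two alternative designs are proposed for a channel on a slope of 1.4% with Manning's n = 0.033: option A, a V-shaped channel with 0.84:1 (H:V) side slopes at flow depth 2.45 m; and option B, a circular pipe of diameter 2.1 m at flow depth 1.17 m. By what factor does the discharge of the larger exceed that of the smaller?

Channel A: For a triangular section with side slope z = 0.84: A = zy² = 0.84×2.45² = 5.042 m²; P = 2y√(1+z²) = 2×2.45×1.306 = 6.399 m. Hydraulic radius R = A/P = 5.042/6.399 = 0.7879 m. Q_A = (1/0.033)·5.042·0.7879^(2/3)·√0.014 = 15.42 m³/s.
Channel B: For a circular section of diameter D = 2.1 m at depth y = 1.17 m, the central angle is θ = 2 arccos(1 − 2y/D) = 3.371 rad. Then A = (D²/8)(θ − sin θ) = 1.983 m² and P = Dθ/2 = 3.539 m. Hydraulic radius R = A/P = 1.983/3.539 = 0.5604 m. Q_B = (1/0.033)·1.983·0.5604^(2/3)·√0.014 = 4.833 m³/s.
The larger discharge is 15.42 m³/s and the smaller is 4.833 m³/s; the ratio is 3.19.

3.19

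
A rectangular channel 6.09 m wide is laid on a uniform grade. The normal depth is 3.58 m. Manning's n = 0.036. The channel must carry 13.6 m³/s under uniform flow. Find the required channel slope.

Flow area A = b·y = 6.09 × 3.58 = 21.8 m². Wetted perimeter P = b + 2y = 6.09 + 2×3.58 = 13.25 m.
Hydraulic radius R = A/P = 21.8/13.25 = 1.645 m.
From Manning's equation, S = [nQ / (1 A R^(2/3))]² = [0.036 × 13.6 / (1 × 21.8 × 1.645^(2/3))]² = 0.00026.

S = 0.00026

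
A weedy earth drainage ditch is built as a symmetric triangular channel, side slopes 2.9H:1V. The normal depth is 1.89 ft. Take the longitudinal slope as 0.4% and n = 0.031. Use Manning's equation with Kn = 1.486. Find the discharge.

For a triangular section with side slope z = 2.9: A = zy² = 2.9×1.89² = 10.36 ft²; P = 2y√(1+z²) = 2×1.89×3.068 = 11.6 ft.
Hydraulic radius R = A/P = 10.36/11.6 = 0.8934 ft.
Manning's equation: Q = (1.486/n) A R^(2/3) S^(1/2) = (1.486/0.031) × 10.36 × 0.8934^(2/3) × 0.004^(1/2) = 29.1 ft³/s.

Q = 29.1 ft³/s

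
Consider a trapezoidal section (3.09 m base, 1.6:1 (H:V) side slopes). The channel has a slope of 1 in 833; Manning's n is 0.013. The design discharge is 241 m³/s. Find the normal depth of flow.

Manning's equation rearranged: A R^(2/3) = nQ / (1·√S) = 0.013 × 241 / (√0.0012) = 90.42.
At y = 5.67 m: A R^(2/3) = 137.5 — high.
At y = 4.73 m: A R^(2/3) = 90.56 — ≈ 90.42.

y_n = 4.73 m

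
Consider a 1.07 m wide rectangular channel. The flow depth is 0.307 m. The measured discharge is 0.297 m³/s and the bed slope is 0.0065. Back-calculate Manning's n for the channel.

n = 0.03

Flow area A = b·y = 1.07 × 0.307 = 0.3285 m². Wetted perimeter P = b + 2y = 1.07 + 2×0.307 = 1.684 m.
Hydraulic radius R = A/P = 0.3285/1.684 = 0.1951 m.
Rearranging Manning's equation: n = (1/Q) A R^(2/3) S^(1/2) = (1/0.297) × 0.3285 × 0.1951^(2/3) × √0.0065 = 0.03.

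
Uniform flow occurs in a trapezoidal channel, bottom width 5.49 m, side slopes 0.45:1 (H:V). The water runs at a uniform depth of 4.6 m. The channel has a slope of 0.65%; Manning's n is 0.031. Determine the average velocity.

V = 4.44 m/s

With bottom width b = 5.49 m and side slope z = 0.45: A = (b + zy)y = (5.49 + 0.45×4.6)×4.6 = 34.78 m²; P = b + 2y√(1+z²) = 5.49 + 2×4.6×1.097 = 15.58 m.
Hydraulic radius R = A/P = 34.78/15.58 = 2.232 m.
From Manning's equation, V = (1/n) R^(2/3) S^(1/2) = (1/0.031) × 2.232^(2/3) × 0.0065^(1/2) = 4.44 m/s.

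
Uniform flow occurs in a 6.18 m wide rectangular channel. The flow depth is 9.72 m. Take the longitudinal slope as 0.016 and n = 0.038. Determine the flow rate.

Q = 353 m³/s

Flow area A = b·y = 6.18 × 9.72 = 60.07 m². Wetted perimeter P = b + 2y = 6.18 + 2×9.72 = 25.62 m.
Hydraulic radius R = A/P = 60.07/25.62 = 2.345 m.
Manning's equation: Q = (1/n) A R^(2/3) S^(1/2) = (1/0.038) × 60.07 × 2.345^(2/3) × 0.016^(1/2) = 353 m³/s.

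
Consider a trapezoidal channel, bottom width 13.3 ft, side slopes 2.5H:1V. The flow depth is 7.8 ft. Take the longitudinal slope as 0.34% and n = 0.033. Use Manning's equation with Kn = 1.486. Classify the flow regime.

With bottom width b = 13.3 ft and side slope z = 2.5: A = (b + zy)y = (13.3 + 2.5×7.8)×7.8 = 255.8 ft²; P = b + 2y√(1+z²) = 13.3 + 2×7.8×2.693 = 55.3 ft.
Hydraulic radius R = A/P = 255.8/55.3 = 4.626 ft.
V = (1.486/n) R^(2/3) √S = (1.486/0.033) × 4.626^(2/3) × √0.0034 = 7.29 ft/s. Hydraulic depth D_h = A/T = 255.8/52.3 = 4.892 ft.
Froude number Fr = V/√(g·D_h) = 7.29/√(32.2×4.892) = 0.581, which is less than 1, so the flow is subcritical.

subcritical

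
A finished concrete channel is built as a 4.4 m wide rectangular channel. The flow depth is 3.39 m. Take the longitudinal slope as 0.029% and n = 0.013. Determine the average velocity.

V = 1.59 m/s

Flow area A = b·y = 4.4 × 3.39 = 14.92 m². Wetted perimeter P = b + 2y = 4.4 + 2×3.39 = 11.18 m.
Hydraulic radius R = A/P = 14.92/11.18 = 1.334 m.
From Manning's equation, V = (1/n) R^(2/3) S^(1/2) = (1/0.013) × 1.334^(2/3) × 0.00029^(1/2) = 1.59 m/s.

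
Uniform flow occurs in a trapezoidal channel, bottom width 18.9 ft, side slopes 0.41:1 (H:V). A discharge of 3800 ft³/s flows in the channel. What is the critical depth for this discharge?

y_c = 10 ft

At critical depth, Q² T / (g A³) = 1, i.e. A³/T = Q²/g = 3800²/32.2 = 448400.
At y = 11.5 ft: A³/T = 707000 — over.
At y = 10 ft: A³/T = 449000 — close enough.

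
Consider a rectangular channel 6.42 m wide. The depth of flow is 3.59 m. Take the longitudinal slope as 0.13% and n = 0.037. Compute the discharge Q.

Q = 31.9 m³/s

Flow area A = b·y = 6.42 × 3.59 = 23.05 m². Wetted perimeter P = b + 2y = 6.42 + 2×3.59 = 13.6 m.
Hydraulic radius R = A/P = 23.05/13.6 = 1.695 m.
Manning's equation: Q = (1/n) A R^(2/3) S^(1/2) = (1/0.037) × 23.05 × 1.695^(2/3) × 0.0013^(1/2) = 31.9 m³/s.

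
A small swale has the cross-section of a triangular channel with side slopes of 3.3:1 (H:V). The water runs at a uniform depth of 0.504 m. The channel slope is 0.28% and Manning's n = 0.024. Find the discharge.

For a triangular section with side slope z = 3.3: A = zy² = 3.3×0.504² = 0.8383 m²; P = 2y√(1+z²) = 2×0.504×3.448 = 3.476 m.
Hydraulic radius R = A/P = 0.8383/3.476 = 0.2412 m.
Manning's equation: Q = (1/n) A R^(2/3) S^(1/2) = (1/0.024) × 0.8383 × 0.2412^(2/3) × 0.0028^(1/2) = 0.716 m³/s.

Q = 0.716 m³/s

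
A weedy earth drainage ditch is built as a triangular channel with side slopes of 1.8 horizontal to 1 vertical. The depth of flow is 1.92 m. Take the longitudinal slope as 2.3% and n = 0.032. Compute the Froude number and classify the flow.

supercritical

For a triangular section with side slope z = 1.8: A = zy² = 1.8×1.92² = 6.636 m²; P = 2y√(1+z²) = 2×1.92×2.059 = 7.907 m.
Hydraulic radius R = A/P = 6.636/7.907 = 0.8392 m.
V = (1/n) R^(2/3) √S = (1/0.032) × 0.8392^(2/3) × √0.023 = 4.217 m/s. Hydraulic depth D_h = A/T = 6.636/6.912 = 0.96 m.
Froude number Fr = V/√(g·D_h) = 4.217/√(9.81×0.96) = 1.37, which is greater than 1, so the flow is supercritical.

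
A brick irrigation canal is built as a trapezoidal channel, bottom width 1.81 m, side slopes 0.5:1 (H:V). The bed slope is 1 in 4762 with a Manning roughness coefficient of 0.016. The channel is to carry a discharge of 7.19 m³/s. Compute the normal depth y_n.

y_n = 2.52 m

Manning's equation rearranged: A R^(2/3) = nQ / (1·√S) = 0.016 × 7.19 / (√0.00021) = 7.939.
At y = 2.82 m: A R^(2/3) = 9.786 — over.
At y = 1.72 m: A R^(2/3) = 3.997 — short.
At y = 2.52 m: A R^(2/3) = 7.937 — matches.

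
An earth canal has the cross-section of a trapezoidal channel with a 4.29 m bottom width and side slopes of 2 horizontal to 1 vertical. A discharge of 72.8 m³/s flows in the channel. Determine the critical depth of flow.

y_c = 2.21 m

At critical depth, Q² T / (g A³) = 1, i.e. A³/T = Q²/g = 72.8²/9.81 = 540.2.
At y = 1.86 m: A³/T = 281.9 — short.
At y = 2.53 m: A³/T = 918.6 — over.
At y = 2.21 m: A³/T = 543.2 — close enough.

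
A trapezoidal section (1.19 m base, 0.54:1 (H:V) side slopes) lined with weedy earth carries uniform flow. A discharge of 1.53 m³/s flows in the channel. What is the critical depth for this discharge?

At critical depth, Q² T / (g A³) = 1, i.e. A³/T = Q²/g = 1.53²/9.81 = 0.2386.
Trying y = 0.595 m: A³/T = 0.3968 — high.
Trying y = 0.509 m: A³/T = 0.2383 — ≈ 0.2386.

y_c = 0.509 m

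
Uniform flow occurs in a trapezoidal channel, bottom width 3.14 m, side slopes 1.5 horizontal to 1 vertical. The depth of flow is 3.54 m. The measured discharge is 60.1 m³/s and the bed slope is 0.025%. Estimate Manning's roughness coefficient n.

With bottom width b = 3.14 m and side slope z = 1.5: A = (b + zy)y = (3.14 + 1.5×3.54)×3.54 = 29.91 m²; P = b + 2y√(1+z²) = 3.14 + 2×3.54×1.803 = 15.9 m.
Hydraulic radius R = A/P = 29.91/15.9 = 1.881 m.
Rearranging Manning's equation: n = (1/Q) A R^(2/3) S^(1/2) = (1/60.1) × 29.91 × 1.881^(2/3) × √0.00025 = 0.012.

n = 0.012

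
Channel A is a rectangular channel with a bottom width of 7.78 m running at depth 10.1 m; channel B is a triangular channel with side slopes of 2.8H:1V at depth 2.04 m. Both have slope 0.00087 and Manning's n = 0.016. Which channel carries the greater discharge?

Channel A: Flow area A = b·y = 7.78 × 10.1 = 78.58 m². Wetted perimeter P = b + 2y = 7.78 + 2×10.1 = 27.98 m. Hydraulic radius R = A/P = 78.58/27.98 = 2.808 m. Q_A = (1/0.016)·78.58·2.808^(2/3)·√0.00087 = 288.3 m³/s.
Channel B: For a triangular section with side slope z = 2.8: A = zy² = 2.8×2.04² = 11.65 m²; P = 2y√(1+z²) = 2×2.04×2.973 = 12.13 m. Hydraulic radius R = A/P = 11.65/12.13 = 0.9606 m. Q_B = (1/0.016)·11.65·0.9606^(2/3)·√0.00087 = 20.91 m³/s.
Q_A = 288.3 m³/s vs Q_B = 20.91 m³/s, so channel A carries more.

channel A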